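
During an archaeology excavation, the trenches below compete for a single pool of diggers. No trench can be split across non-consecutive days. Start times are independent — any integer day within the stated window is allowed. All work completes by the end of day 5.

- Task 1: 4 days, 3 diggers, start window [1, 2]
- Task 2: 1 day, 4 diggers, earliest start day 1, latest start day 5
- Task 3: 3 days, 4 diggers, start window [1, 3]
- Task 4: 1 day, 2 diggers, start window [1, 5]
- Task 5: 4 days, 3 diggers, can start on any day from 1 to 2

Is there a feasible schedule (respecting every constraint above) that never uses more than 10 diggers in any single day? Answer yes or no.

Schedule Task 1@1, Task 2@1, Task 3@2, Task 4@1, Task 5@2: d1:9  d2:10  d3:10  d4:10  d5:3 — peak 10 ≤ 10.

yes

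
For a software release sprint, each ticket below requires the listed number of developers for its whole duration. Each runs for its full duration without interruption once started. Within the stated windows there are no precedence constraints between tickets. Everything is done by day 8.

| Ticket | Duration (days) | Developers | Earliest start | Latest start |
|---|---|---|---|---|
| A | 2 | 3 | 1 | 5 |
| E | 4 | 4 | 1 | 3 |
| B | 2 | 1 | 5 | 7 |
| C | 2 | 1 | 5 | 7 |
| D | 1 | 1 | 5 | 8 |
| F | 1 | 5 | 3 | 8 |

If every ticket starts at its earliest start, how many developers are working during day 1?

7

At early start, day 1 has: A, E.
Demand: 3 + 4 = 7.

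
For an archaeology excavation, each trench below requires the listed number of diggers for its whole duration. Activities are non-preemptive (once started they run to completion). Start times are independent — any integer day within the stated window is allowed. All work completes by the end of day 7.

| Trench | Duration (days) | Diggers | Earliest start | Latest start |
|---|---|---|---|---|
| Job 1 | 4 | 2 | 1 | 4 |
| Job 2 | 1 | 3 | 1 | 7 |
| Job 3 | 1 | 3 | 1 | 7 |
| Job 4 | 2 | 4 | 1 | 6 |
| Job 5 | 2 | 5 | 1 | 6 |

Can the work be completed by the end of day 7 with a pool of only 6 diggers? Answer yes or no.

yes

Schedule Job 1@1, Job 2@1, Job 3@2, Job 4@3, Job 5@5: d1:5  d2:5  d3:6  d4:6  d5:5  d6:5  d7:0 — peak 6 ≤ 6.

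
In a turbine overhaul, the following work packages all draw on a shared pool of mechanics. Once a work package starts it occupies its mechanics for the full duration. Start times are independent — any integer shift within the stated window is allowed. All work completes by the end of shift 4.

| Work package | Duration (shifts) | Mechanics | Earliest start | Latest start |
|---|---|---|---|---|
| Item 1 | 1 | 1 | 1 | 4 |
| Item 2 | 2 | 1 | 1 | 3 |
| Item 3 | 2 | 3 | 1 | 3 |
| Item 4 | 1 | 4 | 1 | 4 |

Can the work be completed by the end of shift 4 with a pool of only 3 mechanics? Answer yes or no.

no

Total mechanic-shifts = 13; over 4 shifts the average is 13/4 > 3, so some shift must exceed 3.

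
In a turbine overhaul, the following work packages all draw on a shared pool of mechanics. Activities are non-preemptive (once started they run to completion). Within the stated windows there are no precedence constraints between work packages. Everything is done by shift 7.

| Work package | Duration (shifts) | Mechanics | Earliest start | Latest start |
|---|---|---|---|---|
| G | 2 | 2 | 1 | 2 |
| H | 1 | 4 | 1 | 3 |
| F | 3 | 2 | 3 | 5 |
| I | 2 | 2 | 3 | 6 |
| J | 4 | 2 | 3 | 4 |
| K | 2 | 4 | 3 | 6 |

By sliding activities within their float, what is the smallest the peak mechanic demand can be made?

Early-start (G@1, H@1, F@3, I@3, J@3, K@3) gives peak 10: s1:6  s2:2  s3:10  s4:10  s5:4  s6:2  s7:0.
Shift K→6.
Schedule G@1, H@1, F@3, I@3, J@3, K@6: s1:6  s2:2  s3:6  s4:6  s5:4  s6:6  s7:4 — peak 6.

6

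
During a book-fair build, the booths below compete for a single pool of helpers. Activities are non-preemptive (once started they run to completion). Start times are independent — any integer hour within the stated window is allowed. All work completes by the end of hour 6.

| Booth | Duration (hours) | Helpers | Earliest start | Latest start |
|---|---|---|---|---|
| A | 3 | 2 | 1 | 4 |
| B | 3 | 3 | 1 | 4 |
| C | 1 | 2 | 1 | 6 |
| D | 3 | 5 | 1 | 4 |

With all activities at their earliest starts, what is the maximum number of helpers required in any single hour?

12

Early-start schedule: A@1, B@1, C@1, D@1.
Load per hour: hour 1: 12, hour 2: 10, hour 3: 10, hour 4: 0, hour 5: 0, hour 6: 0.
Peak is 12.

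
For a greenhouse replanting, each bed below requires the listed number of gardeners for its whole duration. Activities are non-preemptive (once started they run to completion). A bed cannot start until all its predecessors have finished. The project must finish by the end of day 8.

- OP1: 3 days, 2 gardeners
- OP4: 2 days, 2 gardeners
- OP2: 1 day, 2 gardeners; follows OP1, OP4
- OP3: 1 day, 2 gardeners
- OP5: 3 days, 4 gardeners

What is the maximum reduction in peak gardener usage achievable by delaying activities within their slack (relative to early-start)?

Early-start peak: d1:10  d2:8  d3:6  d4:2  d5:0  d6:0  d7:0  d8:0 ⇒ 10.
Leveled (OP1@1, OP4@1, OP2@4, OP3@3, OP5@5): d1:4  d2:4  d3:4  d4:2  d5:4  d6:4  d7:4  d8:0 ⇒ 4.
Reduction 10 − 4 = 6.

6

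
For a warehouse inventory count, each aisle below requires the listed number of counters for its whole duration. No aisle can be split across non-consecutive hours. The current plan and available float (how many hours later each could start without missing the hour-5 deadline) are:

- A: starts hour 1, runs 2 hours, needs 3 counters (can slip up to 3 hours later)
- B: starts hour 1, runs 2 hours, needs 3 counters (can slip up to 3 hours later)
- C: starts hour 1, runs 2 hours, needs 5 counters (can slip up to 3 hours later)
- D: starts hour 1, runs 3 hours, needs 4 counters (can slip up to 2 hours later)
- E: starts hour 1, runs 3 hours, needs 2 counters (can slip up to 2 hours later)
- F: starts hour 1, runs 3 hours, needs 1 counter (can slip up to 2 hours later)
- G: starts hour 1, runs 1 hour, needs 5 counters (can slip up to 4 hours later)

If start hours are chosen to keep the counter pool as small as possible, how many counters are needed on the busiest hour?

10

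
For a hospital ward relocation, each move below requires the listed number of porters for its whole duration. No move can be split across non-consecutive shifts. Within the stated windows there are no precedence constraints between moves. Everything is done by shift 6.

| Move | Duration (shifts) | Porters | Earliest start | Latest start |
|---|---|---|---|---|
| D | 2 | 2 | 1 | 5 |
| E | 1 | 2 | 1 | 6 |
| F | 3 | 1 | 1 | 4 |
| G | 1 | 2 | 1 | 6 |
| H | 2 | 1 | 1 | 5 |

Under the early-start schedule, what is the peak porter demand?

Early-start schedule: D@1, E@1, F@1, G@1, H@1.
Load per shift: shift 1: 8, shift 2: 4, shift 3: 1, shift 4: 0, shift 5: 0, shift 6: 0.
Peak is 8.

8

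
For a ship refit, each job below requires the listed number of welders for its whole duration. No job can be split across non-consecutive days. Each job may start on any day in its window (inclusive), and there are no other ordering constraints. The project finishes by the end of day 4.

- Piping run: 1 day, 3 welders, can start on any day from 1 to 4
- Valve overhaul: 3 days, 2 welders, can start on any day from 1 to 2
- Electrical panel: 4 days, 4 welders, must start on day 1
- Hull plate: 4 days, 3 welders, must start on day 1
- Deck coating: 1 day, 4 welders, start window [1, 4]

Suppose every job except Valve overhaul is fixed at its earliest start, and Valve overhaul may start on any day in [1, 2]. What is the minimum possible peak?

14

Valve overhaul@1: d1:16  d2:9  d3:9  d4:7 → peak 16
Valve overhaul@2: d1:14  d2:9  d3:9  d4:9 → peak 14
Best is Valve overhaul@2, peak 14.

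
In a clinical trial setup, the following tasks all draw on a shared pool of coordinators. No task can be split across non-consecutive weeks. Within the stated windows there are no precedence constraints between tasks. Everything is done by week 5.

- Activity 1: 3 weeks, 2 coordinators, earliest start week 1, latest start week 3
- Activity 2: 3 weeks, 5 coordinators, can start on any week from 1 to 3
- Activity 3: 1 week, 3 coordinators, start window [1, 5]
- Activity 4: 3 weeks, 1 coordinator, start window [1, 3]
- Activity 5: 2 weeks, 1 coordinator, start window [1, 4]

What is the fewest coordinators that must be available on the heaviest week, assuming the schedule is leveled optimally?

8

Early-start (Activity 1@1, Activity 2@1, Activity 3@1, Activity 4@1, Activity 5@1) gives peak 12: w1:12  w2:9  w3:8  w4:0  w5:0.
Shift Activity 3→4, Activity 5→4.
Schedule Activity 1@1, Activity 2@1, Activity 3@4, Activity 4@1, Activity 5@4: w1:8  w2:8  w3:8  w4:4  w5:1 — peak 8.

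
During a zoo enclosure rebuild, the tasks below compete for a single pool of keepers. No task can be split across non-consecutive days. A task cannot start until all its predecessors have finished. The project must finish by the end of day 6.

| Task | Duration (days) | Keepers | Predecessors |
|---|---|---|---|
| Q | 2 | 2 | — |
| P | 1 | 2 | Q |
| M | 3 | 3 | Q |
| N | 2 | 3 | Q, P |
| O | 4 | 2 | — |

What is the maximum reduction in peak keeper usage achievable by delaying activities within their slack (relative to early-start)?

2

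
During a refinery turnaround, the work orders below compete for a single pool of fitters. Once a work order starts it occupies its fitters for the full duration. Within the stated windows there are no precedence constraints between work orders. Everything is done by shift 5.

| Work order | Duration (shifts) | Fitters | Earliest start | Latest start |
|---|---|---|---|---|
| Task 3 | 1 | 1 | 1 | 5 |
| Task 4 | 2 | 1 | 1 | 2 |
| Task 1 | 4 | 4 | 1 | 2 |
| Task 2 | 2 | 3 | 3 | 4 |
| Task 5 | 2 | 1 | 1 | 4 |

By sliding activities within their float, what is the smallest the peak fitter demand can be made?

Schedule Task 3@1, Task 4@1, Task 1@1, Task 2@3, Task 5@1: s1:7  s2:6  s3:7  s4:7  s5:0 — peak 7.

7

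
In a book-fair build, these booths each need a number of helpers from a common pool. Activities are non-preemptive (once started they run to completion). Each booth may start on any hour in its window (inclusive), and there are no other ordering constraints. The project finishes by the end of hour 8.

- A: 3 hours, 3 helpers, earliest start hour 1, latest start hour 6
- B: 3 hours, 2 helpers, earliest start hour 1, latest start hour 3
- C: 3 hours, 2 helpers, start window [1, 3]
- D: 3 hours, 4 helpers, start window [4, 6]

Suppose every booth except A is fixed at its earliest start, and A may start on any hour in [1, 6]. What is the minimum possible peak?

A@1: h1:7  h2:7  h3:7  h4:4  h5:4  h6:4  h7:0  h8:0 → peak 7
A@2: h1:4  h2:7  h3:7  h4:7  h5:4  h6:4  h7:0  h8:0 → peak 7
A@3: h1:4  h2:4  h3:7  h4:7  h5:7  h6:4  h7:0  h8:0 → peak 7
A@4: h1:4  h2:4  h3:4  h4:7  h5:7  h6:7  h7:0  h8:0 → peak 7
A@5: h1:4  h2:4  h3:4  h4:4  h5:7  h6:7  h7:3  h8:0 → peak 7
A@6: h1:4  h2:4  h3:4  h4:4  h5:4  h6:7  h7:3  h8:3 → peak 7
Best is A@1, peak 7.

7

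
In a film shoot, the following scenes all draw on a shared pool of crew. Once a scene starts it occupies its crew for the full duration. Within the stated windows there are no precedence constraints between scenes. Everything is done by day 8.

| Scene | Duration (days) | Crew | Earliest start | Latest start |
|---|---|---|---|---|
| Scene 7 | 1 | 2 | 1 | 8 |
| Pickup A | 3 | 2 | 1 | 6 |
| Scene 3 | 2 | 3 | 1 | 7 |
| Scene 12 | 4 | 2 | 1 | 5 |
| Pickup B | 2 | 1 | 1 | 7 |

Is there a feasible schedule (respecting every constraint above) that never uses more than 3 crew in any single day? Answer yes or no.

The minimum achievable peak is 4; 3 < 4, so no feasible schedule stays within the cap.

no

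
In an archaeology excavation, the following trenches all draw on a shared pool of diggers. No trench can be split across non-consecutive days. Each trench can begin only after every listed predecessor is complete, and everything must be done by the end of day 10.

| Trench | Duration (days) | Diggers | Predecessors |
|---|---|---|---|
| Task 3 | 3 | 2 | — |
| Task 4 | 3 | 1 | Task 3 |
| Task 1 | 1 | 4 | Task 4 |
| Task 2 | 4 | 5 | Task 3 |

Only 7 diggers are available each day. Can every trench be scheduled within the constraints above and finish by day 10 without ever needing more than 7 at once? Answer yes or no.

Schedule Task 3@1, Task 4@4, Task 1@8, Task 2@4: d1:2  d2:2  d3:2  d4:6  d5:6  d6:6  d7:5  d8:4  d9:0  d10:0 — peak 6 ≤ 7.

yes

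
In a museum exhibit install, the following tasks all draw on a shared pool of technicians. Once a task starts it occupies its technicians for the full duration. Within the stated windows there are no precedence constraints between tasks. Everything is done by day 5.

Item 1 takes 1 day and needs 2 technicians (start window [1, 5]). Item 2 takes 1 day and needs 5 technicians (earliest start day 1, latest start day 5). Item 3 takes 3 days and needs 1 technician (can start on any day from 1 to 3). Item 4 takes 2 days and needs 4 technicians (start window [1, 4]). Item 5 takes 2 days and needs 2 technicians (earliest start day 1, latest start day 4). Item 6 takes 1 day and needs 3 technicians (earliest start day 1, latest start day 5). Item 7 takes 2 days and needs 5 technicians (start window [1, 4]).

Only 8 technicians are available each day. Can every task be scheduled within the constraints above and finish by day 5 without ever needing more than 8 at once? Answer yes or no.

yes

Schedule Item 1@1, Item 2@1, Item 3@1, Item 4@2, Item 5@2, Item 6@4, Item 7@4: d1:8  d2:7  d3:7  d4:8  d5:5 — peak 8 ≤ 8.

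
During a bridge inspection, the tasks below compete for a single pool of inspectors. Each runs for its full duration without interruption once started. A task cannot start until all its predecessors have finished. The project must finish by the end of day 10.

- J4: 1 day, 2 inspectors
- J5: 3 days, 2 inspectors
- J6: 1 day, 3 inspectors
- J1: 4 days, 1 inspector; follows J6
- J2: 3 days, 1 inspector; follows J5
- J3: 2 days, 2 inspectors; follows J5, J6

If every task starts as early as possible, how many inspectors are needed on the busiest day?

7

Early-start schedule: J4@1, J5@1, J6@1, J1@2, J2@4, J3@4.
Load per day: day 1: 7, day 2: 3, day 3: 3, day 4: 4, day 5: 4, day 6: 1, day 7: 0, day 8: 0, day 9: 0, day 10: 0.
Peak is 7.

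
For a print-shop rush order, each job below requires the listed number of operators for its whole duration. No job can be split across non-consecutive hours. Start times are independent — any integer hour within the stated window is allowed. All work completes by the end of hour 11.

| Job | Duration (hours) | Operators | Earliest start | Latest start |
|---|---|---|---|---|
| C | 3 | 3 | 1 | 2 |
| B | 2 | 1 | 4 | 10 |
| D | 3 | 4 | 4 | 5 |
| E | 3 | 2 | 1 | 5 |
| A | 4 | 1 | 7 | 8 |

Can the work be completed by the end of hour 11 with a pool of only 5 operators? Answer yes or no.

Schedule C@1, B@4, D@4, E@1, A@7: h1:5  h2:5  h3:5  h4:5  h5:5  h6:4  h7:1  h8:1  h9:1  h10:1  h11:0 — peak 5 ≤ 5.

yes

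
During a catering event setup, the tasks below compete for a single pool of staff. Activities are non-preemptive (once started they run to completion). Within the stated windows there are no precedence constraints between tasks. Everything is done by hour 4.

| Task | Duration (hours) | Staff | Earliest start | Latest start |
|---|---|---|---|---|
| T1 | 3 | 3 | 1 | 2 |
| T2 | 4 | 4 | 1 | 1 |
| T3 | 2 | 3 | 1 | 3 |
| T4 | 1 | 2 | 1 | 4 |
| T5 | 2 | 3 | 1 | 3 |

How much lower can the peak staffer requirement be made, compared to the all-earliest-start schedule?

Early-start peak: h1:15  h2:13  h3:7  h4:4 ⇒ 15.
Leveled (T1@1, T2@1, T3@1, T4@4, T5@3): h1:10  h2:10  h3:10  h4:9 ⇒ 10.
Reduction 15 − 10 = 5.

5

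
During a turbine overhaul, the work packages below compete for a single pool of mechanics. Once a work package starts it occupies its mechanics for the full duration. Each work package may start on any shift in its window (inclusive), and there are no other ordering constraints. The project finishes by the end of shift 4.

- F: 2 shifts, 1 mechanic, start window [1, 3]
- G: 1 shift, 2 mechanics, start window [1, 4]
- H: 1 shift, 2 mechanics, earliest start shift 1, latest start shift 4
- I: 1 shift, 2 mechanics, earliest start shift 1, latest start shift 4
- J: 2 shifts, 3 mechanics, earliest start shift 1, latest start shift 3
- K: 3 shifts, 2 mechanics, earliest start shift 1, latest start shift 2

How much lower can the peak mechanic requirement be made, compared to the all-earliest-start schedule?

7

Early-start peak: s1:12  s2:6  s3:2  s4:0 ⇒ 12.
Leveled (F@1, G@1, H@1, I@2, J@3, K@2): s1:5  s2:5  s3:5  s4:5 ⇒ 5.
Reduction 12 − 5 = 7.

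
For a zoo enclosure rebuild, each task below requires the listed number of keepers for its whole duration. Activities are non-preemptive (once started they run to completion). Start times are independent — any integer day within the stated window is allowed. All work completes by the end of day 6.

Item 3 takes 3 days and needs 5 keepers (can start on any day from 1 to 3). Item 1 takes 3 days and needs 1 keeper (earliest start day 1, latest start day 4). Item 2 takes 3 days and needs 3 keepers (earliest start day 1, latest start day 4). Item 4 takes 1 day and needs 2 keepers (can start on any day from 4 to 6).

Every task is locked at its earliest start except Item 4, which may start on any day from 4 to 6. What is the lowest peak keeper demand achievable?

Item 4@4: d1:9  d2:9  d3:9  d4:2  d5:0  d6:0 → peak 9
Item 4@5: d1:9  d2:9  d3:9  d4:0  d5:2  d6:0 → peak 9
Item 4@6: d1:9  d2:9  d3:9  d4:0  d5:0  d6:2 → peak 9
Best is Item 4@4, peak 9.

9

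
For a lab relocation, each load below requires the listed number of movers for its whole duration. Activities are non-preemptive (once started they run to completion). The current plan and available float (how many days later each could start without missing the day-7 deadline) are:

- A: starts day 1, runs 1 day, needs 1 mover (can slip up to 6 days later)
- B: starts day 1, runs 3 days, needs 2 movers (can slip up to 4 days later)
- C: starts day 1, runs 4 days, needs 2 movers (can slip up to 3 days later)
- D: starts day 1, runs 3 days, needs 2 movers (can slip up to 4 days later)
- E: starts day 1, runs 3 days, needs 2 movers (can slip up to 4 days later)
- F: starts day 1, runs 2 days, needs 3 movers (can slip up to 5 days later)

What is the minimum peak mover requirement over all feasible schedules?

Early-start (A@1, B@1, C@1, D@1, E@1, F@1) gives peak 12: d1:12  d2:11  d3:8  d4:2  d5:0  d6:0  d7:0.
Shift D→2, E→4, F→5.
Schedule A@1, B@1, C@1, D@2, E@4, F@5: d1:5  d2:6  d3:6  d4:6  d5:5  d6:5  d7:0 — peak 6.

6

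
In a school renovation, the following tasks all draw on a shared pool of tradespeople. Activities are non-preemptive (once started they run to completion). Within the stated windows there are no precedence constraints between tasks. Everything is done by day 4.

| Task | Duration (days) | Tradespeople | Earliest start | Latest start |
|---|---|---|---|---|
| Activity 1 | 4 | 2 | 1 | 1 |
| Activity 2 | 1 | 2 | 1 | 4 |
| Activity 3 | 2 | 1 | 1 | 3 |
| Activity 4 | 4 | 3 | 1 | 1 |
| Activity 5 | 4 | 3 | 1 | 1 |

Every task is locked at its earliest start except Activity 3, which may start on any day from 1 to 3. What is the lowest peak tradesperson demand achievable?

10

Activity 3@1: d1:11  d2:9  d3:8  d4:8 → peak 11
Activity 3@2: d1:10  d2:9  d3:9  d4:8 → peak 10
Activity 3@3: d1:10  d2:8  d3:9  d4:9 → peak 10
Best is Activity 3@2, peak 10.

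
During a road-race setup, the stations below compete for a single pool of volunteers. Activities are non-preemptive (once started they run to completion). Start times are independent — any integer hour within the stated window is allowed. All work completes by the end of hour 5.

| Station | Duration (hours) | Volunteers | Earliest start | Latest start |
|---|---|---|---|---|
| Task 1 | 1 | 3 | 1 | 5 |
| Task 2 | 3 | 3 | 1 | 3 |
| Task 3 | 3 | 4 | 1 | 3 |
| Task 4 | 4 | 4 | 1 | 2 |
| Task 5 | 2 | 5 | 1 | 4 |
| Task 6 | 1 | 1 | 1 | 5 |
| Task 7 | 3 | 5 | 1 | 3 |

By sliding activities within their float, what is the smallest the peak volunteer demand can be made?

16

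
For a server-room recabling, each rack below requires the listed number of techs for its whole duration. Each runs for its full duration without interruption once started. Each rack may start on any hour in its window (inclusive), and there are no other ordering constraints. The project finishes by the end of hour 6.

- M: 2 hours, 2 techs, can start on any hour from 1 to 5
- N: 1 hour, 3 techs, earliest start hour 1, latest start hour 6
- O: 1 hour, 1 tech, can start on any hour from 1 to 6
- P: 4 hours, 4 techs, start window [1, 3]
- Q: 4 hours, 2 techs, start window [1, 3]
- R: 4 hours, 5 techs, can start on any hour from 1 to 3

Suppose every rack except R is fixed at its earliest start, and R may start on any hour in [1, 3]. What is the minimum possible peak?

12

R@1: h1:17  h2:13  h3:11  h4:11  h5:0  h6:0 → peak 17
R@2: h1:12  h2:13  h3:11  h4:11  h5:5  h6:0 → peak 13
R@3: h1:12  h2:8  h3:11  h4:11  h5:5  h6:5 → peak 12
Best is R@3, peak 12.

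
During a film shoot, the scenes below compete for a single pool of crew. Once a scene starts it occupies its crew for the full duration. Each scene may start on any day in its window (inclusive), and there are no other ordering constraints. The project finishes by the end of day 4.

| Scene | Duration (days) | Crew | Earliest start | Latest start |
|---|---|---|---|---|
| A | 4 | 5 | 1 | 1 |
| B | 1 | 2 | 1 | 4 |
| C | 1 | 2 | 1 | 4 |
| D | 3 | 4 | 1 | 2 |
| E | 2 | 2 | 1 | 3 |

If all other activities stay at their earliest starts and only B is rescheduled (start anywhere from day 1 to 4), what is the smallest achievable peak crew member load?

13

B@1: d1:15  d2:11  d3:9  d4:5 → peak 15
B@2: d1:13  d2:13  d3:9  d4:5 → peak 13
B@3: d1:13  d2:11  d3:11  d4:5 → peak 13
B@4: d1:13  d2:11  d3:9  d4:7 → peak 13
Best is B@2, peak 13.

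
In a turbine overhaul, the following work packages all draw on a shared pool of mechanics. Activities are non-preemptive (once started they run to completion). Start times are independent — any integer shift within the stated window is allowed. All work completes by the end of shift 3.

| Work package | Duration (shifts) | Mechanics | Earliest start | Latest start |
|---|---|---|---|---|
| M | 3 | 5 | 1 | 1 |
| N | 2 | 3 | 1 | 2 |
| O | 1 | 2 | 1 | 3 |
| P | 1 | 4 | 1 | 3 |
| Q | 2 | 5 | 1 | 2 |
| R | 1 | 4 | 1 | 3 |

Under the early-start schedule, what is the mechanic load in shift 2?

At early start, shift 2 has: M, N, Q.
Demand: 5 + 3 + 5 = 13.

13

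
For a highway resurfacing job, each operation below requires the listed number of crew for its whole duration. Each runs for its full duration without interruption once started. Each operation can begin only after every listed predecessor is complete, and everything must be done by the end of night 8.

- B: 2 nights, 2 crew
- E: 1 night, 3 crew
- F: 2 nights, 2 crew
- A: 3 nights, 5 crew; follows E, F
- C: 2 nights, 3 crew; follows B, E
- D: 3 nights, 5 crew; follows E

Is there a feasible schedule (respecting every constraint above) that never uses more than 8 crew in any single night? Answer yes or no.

yes

Schedule B@1, E@1, F@1, A@3, C@3, D@6: n1:7  n2:4  n3:8  n4:8  n5:5  n6:5  n7:5  n8:5 — peak 8 ≤ 8.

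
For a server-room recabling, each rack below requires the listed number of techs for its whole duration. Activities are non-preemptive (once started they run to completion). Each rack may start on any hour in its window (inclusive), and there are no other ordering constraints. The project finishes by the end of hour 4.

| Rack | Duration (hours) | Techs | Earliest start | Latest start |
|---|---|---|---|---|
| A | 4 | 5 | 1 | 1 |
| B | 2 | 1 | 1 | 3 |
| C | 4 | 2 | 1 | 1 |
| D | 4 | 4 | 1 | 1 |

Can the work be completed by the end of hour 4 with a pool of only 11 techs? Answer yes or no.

no

Total tech-hours = 46; over 4 hours the average is 46/4 > 11, so some hour must exceed 11.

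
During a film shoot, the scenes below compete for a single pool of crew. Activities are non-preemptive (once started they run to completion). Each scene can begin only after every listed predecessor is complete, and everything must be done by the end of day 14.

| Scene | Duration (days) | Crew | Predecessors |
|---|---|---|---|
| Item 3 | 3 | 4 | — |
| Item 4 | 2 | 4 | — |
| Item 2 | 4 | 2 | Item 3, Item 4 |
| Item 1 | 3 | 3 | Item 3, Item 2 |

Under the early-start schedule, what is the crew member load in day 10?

3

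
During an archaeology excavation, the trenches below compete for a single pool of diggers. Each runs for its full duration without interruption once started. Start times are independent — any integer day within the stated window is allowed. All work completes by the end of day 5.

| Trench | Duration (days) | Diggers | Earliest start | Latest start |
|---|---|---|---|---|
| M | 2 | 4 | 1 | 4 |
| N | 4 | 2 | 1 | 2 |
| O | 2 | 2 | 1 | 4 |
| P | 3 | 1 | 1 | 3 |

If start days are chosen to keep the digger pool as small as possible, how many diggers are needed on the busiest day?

6

Early-start (M@1, N@1, O@1, P@1) gives peak 9: d1:9  d2:9  d3:3  d4:2  d5:0.
Shift O→3, P→3.
Schedule M@1, N@1, O@3, P@3: d1:6  d2:6  d3:5  d4:5  d5:1 — peak 6.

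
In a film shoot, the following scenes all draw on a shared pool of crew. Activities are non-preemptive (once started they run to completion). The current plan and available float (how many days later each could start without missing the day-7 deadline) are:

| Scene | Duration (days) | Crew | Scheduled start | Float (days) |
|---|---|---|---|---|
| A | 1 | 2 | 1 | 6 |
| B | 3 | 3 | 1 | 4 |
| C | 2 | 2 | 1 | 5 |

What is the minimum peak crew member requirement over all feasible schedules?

3

Early-start (A@1, B@1, C@1) gives peak 7: d1:7  d2:5  d3:3  d4:0  d5:0  d6:0  d7:0.
Shift B→2, C→5.
Schedule A@1, B@2, C@5: d1:2  d2:3  d3:3  d4:3  d5:2  d6:2  d7:0 — peak 3.
Total crew member-days = 15 over 7 days ⇒ peak ≥ ⌈15/7⌉ = 3, so 3 is optimal.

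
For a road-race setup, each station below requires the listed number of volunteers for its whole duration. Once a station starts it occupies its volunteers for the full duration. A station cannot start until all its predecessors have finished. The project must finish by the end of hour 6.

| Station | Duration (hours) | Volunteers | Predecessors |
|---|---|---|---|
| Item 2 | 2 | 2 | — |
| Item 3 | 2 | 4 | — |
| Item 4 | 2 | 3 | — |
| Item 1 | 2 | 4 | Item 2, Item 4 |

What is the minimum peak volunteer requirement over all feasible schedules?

5

Early-start (Item 2@1, Item 3@1, Item 4@1, Item 1@3) gives peak 9: h1:9  h2:9  h3:4  h4:4  h5:0  h6:0.
Shift Item 3→3, Item 1→5.
Schedule Item 2@1, Item 3@3, Item 4@1, Item 1@5: h1:5  h2:5  h3:4  h4:4  h5:4  h6:4 — peak 5.
Total volunteer-hours = 26 over 6 hours ⇒ peak ≥ ⌈26/6⌉ = 5, so 5 is optimal.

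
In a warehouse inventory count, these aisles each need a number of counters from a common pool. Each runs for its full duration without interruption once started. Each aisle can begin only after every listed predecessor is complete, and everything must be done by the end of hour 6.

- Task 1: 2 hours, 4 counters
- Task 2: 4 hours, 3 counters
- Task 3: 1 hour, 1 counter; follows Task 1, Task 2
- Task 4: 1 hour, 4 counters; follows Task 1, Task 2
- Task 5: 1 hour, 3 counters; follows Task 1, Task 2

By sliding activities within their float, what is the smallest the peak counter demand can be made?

7

Early-start (Task 1@1, Task 2@1, Task 3@5, Task 4@5, Task 5@5) gives peak 8: h1:7  h2:7  h3:3  h4:3  h5:8  h6:0.
Shift Task 5→6.
Schedule Task 1@1, Task 2@1, Task 3@5, Task 4@5, Task 5@6: h1:7  h2:7  h3:3  h4:3  h5:5  h6:3 — peak 7.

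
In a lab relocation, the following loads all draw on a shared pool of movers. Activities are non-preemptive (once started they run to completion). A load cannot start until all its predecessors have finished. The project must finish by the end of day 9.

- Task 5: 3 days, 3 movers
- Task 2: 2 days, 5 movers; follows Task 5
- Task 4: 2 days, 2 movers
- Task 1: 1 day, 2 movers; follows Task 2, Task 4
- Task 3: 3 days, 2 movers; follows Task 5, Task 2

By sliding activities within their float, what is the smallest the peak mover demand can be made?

Schedule Task 5@1, Task 2@4, Task 4@1, Task 1@6, Task 3@6: d1:5  d2:5  d3:3  d4:5  d5:5  d6:4  d7:2  d8:2  d9:0 — peak 5.

5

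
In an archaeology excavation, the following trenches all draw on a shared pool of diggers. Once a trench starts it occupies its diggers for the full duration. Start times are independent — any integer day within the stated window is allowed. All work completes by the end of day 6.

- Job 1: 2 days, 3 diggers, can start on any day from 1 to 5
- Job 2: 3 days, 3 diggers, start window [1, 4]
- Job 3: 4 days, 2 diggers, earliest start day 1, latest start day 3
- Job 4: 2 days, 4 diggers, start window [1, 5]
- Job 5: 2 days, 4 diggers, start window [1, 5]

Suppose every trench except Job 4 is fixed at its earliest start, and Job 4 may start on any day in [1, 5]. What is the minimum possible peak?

Job 4@1: d1:16  d2:16  d3:5  d4:2  d5:0  d6:0 → peak 16
Job 4@2: d1:12  d2:16  d3:9  d4:2  d5:0  d6:0 → peak 16
Job 4@3: d1:12  d2:12  d3:9  d4:6  d5:0  d6:0 → peak 12
Job 4@4: d1:12  d2:12  d3:5  d4:6  d5:4  d6:0 → peak 12
Job 4@5: d1:12  d2:12  d3:5  d4:2  d5:4  d6:4 → peak 12
Best is Job 4@3, peak 12.

12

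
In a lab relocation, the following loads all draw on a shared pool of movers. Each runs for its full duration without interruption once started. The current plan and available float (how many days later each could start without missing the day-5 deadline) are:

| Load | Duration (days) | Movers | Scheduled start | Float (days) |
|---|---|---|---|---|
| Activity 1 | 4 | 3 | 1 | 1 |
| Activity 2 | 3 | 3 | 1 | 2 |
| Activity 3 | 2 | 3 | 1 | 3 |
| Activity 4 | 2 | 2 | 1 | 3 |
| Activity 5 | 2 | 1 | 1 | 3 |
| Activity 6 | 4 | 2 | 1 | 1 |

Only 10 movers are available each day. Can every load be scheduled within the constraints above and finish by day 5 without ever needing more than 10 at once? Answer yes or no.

Schedule Activity 1@1, Activity 2@1, Activity 3@4, Activity 4@1, Activity 5@3, Activity 6@1: d1:10  d2:10  d3:9  d4:9  d5:3 — peak 10 ≤ 10.

yes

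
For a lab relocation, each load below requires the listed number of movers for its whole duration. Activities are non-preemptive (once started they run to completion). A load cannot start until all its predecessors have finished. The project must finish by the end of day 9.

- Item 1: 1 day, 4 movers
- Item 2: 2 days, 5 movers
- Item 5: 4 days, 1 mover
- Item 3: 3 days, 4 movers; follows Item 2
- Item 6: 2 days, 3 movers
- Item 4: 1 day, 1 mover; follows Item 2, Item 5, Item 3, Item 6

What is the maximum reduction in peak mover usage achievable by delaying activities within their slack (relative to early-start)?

Early-start peak: d1:13  d2:9  d3:5  d4:5  d5:4  d6:1  d7:0  d8:0  d9:0 ⇒ 13.
Leveled (Item 1@1, Item 2@2, Item 5@4, Item 3@4, Item 6@7, Item 4@9): d1:4  d2:5  d3:5  d4:5  d5:5  d6:5  d7:4  d8:3  d9:1 ⇒ 5.
Reduction 13 − 5 = 8.

8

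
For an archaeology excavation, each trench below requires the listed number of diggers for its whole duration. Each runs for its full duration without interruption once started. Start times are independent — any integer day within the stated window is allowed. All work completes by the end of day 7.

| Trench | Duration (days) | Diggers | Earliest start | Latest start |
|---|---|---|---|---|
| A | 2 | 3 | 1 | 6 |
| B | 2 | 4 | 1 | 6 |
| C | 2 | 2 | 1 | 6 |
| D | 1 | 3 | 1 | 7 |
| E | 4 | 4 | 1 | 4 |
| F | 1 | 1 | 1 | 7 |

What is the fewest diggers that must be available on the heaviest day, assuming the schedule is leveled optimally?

Early-start (A@1, B@1, C@1, D@1, E@1, F@1) gives peak 17: d1:17  d2:13  d3:4  d4:4  d5:0  d6:0  d7:0.
Shift C→3, D→3, E→4, F→3.
Schedule A@1, B@1, C@3, D@3, E@4, F@3: d1:7  d2:7  d3:6  d4:6  d5:4  d6:4  d7:4 — peak 7.

7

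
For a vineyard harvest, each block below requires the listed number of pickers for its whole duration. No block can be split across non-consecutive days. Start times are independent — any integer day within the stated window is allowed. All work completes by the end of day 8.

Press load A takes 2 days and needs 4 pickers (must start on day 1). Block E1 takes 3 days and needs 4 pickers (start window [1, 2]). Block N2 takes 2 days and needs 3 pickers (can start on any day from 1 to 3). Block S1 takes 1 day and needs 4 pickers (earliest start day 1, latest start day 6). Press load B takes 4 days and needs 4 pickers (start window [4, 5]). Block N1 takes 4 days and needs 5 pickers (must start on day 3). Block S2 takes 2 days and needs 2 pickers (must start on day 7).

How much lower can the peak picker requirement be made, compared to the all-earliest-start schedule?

Early-start peak: d1:15  d2:11  d3:9  d4:9  d5:9  d6:9  d7:6  d8:2 ⇒ 15.
Leveled (Press load A@1, Block E1@1, Block N2@1, Block S1@4, Press load B@5, Block N1@3, Block S2@7): d1:11  d2:11  d3:9  d4:9  d5:9  d6:9  d7:6  d8:6 ⇒ 11.
Reduction 15 − 11 = 4.

4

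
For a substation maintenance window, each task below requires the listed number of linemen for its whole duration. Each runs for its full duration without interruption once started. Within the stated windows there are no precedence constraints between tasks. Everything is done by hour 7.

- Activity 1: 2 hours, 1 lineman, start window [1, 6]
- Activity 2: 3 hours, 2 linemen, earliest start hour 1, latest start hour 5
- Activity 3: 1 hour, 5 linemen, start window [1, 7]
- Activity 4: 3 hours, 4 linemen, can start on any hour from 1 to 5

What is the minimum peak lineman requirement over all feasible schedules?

Early-start (Activity 1@1, Activity 2@1, Activity 3@1, Activity 4@1) gives peak 12: h1:12  h2:7  h3:6  h4:0  h5:0  h6:0  h7:0.
Shift Activity 3→4, Activity 4→5.
Schedule Activity 1@1, Activity 2@1, Activity 3@4, Activity 4@5: h1:3  h2:3  h3:2  h4:5  h5:4  h6:4  h7:4 — peak 5.

5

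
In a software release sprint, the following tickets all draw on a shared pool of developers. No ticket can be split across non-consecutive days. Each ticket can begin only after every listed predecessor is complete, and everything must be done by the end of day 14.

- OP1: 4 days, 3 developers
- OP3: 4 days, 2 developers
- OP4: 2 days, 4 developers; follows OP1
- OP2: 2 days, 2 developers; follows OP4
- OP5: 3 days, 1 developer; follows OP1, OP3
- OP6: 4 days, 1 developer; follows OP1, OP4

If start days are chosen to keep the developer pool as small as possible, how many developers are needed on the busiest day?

Early-start (OP1@1, OP3@1, OP4@5, OP2@7, OP5@5, OP6@7) gives peak 5: d1:5  d2:5  d3:5  d4:5  d5:5  d6:5  d7:4  d8:3  d9:1  d10:1  d11:0  d12:0  d13:0  d14:0.
Shift OP3→5, OP4→9, OP2→11, OP5→11, OP6→11.
Schedule OP1@1, OP3@5, OP4@9, OP2@11, OP5@11, OP6@11: d1:3  d2:3  d3:3  d4:3  d5:2  d6:2  d7:2  d8:2  d9:4  d10:4  d11:4  d12:4  d13:2  d14:1 — peak 4.

4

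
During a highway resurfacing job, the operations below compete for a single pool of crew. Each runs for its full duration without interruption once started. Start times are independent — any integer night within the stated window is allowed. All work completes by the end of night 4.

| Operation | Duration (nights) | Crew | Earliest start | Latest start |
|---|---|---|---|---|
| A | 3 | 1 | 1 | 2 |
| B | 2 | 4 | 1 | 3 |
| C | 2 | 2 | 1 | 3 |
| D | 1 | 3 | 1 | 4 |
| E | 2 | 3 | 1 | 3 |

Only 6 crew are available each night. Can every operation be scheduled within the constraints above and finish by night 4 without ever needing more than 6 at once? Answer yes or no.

The minimum achievable peak is 7; 6 < 7, so no feasible schedule stays within the cap.

no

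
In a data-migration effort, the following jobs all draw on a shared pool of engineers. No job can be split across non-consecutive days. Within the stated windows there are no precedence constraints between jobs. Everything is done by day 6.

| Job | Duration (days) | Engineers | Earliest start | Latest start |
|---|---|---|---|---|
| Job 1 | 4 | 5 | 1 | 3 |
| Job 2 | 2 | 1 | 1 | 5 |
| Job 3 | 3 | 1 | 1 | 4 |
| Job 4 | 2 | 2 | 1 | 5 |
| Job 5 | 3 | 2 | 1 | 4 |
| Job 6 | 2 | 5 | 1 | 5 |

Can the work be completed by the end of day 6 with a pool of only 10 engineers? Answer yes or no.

yes

Schedule Job 1@1, Job 2@1, Job 3@3, Job 4@1, Job 5@3, Job 6@5: d1:8  d2:8  d3:8  d4:8  d5:8  d6:5 — peak 8 ≤ 10.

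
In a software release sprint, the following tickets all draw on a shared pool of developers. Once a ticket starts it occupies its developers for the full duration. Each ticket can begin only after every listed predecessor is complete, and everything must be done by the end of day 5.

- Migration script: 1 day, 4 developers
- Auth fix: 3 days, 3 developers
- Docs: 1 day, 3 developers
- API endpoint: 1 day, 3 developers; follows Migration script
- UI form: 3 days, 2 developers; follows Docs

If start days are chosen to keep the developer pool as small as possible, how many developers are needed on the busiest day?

Early-start (Migration script@1, Auth fix@1, Docs@1, API endpoint@2, UI form@2) gives peak 10: d1:10  d2:8  d3:5  d4:2  d5:0.
Shift Auth fix→2, Docs→2, API endpoint→5, UI form→3.
Schedule Migration script@1, Auth fix@2, Docs@2, API endpoint@5, UI form@3: d1:4  d2:6  d3:5  d4:5  d5:5 — peak 6.

6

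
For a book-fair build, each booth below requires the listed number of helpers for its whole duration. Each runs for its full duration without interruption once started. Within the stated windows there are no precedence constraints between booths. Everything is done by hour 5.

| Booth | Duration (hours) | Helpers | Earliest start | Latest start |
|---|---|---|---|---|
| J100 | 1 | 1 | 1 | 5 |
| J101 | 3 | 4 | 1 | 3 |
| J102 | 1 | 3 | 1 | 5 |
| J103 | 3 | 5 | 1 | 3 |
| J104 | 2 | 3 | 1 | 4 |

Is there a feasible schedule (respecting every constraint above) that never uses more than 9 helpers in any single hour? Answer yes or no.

yes

Schedule J100@1, J101@1, J102@1, J103@2, J104@4: h1:8  h2:9  h3:9  h4:8  h5:3 — peak 9 ≤ 9.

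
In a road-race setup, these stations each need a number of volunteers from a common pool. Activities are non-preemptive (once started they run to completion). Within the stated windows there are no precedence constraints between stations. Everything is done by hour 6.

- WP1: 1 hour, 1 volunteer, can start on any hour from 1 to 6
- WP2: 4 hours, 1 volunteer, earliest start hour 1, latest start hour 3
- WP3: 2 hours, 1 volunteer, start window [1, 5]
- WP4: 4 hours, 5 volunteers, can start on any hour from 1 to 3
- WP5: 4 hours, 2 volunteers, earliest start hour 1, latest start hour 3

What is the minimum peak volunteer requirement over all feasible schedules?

Early-start (WP1@1, WP2@1, WP3@1, WP4@1, WP5@1) gives peak 10: h1:10  h2:9  h3:8  h4:8  h5:0  h6:0.
Shift WP5→3.
Schedule WP1@1, WP2@1, WP3@1, WP4@1, WP5@3: h1:8  h2:7  h3:8  h4:8  h5:2  h6:2 — peak 8.

8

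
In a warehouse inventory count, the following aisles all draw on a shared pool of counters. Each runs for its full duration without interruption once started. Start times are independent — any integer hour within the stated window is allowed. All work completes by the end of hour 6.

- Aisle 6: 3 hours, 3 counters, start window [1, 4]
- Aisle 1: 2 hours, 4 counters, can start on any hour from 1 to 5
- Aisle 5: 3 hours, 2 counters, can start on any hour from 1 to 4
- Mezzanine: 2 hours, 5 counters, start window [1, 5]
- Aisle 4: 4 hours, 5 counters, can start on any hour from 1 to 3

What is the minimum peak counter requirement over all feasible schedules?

Early-start (Aisle 6@1, Aisle 1@1, Aisle 5@1, Mezzanine@1, Aisle 4@1) gives peak 19: h1:19  h2:19  h3:10  h4:5  h5:0  h6:0.
Shift Mezzanine→4, Aisle 4→3.
Schedule Aisle 6@1, Aisle 1@1, Aisle 5@1, Mezzanine@4, Aisle 4@3: h1:9  h2:9  h3:10  h4:10  h5:10  h6:5 — peak 10.

10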